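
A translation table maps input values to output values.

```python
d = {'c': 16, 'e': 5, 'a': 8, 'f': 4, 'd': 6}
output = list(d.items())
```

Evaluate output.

Step 1: d.items() returns (key, value) pairs in insertion order.
Therefore output = [('c', 16), ('e', 5), ('a', 8), ('f', 4), ('d', 6)].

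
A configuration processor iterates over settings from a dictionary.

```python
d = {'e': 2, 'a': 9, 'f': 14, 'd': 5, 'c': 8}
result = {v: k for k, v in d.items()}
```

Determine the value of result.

Step 1: Invert dict (swap keys and values):
  'e': 2 -> 2: 'e'
  'a': 9 -> 9: 'a'
  'f': 14 -> 14: 'f'
  'd': 5 -> 5: 'd'
  'c': 8 -> 8: 'c'
Therefore result = {2: 'e', 9: 'a', 14: 'f', 5: 'd', 8: 'c'}.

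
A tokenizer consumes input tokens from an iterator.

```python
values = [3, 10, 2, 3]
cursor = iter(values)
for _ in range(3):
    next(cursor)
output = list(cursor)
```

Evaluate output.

Step 1: Create iterator over [3, 10, 2, 3].
Step 2: Advance 3 positions (consuming [3, 10, 2]).
Step 3: list() collects remaining elements: [3].
Therefore output = [3].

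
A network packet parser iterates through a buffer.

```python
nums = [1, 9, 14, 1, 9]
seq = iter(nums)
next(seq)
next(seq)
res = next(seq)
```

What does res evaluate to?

Step 1: Create iterator over [1, 9, 14, 1, 9].
Step 2: next() consumes 1.
Step 3: next() consumes 9.
Step 4: next() returns 14.
Therefore res = 14.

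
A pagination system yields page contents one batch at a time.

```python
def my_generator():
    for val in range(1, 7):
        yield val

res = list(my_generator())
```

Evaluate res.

Step 1: The generator yields each value from range(1, 7).
Step 2: list() consumes all yields: [1, 2, 3, 4, 5, 6].
Therefore res = [1, 2, 3, 4, 5, 6].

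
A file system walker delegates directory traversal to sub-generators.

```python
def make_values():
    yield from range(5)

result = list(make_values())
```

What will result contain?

Step 1: yield from delegates to the iterable, yielding each element.
Step 2: Collected values: [0, 1, 2, 3, 4].
Therefore result = [0, 1, 2, 3, 4].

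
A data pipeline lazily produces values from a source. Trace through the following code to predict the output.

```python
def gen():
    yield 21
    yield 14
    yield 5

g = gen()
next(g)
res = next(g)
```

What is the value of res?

Step 1: gen() creates a generator.
Step 2: next(g) yields 21 (consumed and discarded).
Step 3: next(g) yields 14, assigned to res.
Therefore res = 14.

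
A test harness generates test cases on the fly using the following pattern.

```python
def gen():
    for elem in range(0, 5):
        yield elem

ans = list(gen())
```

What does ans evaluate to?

Step 1: The generator yields each value from range(0, 5).
Step 2: list() consumes all yields: [0, 1, 2, 3, 4].
Therefore ans = [0, 1, 2, 3, 4].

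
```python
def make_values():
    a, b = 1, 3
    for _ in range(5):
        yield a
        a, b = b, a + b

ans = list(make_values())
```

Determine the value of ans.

Step 1: Fibonacci-like sequence starting with a=1, b=3:
  Iteration 1: yield a=1, then a,b = 3,4
  Iteration 2: yield a=3, then a,b = 4,7
  Iteration 3: yield a=4, then a,b = 7,11
  Iteration 4: yield a=7, then a,b = 11,18
  Iteration 5: yield a=11, then a,b = 18,29
Therefore ans = [1, 3, 4, 7, 11].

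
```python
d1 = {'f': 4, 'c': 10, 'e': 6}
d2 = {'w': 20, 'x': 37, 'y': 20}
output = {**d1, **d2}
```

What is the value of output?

Step 1: Merge d1 and d2 (d2 values override on key conflicts).
Step 2: d1 has keys ['f', 'c', 'e'], d2 has keys ['w', 'x', 'y'].
Therefore output = {'f': 4, 'c': 10, 'e': 6, 'w': 20, 'x': 37, 'y': 20}.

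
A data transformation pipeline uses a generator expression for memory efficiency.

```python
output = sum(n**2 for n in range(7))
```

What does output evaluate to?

Step 1: Compute n**2 for each n in range(7):
  n=0: 0**2 = 0
  n=1: 1**2 = 1
  n=2: 2**2 = 4
  n=3: 3**2 = 9
  n=4: 4**2 = 16
  n=5: 5**2 = 25
  n=6: 6**2 = 36
Step 2: sum = 0 + 1 + 4 + 9 + 16 + 25 + 36 = 91.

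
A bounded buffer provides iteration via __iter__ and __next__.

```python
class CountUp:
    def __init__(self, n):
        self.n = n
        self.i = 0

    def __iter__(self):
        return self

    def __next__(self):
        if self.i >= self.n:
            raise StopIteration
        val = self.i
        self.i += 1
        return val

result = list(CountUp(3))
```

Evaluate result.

Step 1: CountUp(3) creates an iterator counting 0 to 2.
Step 2: list() consumes all values: [0, 1, 2].
Therefore result = [0, 1, 2].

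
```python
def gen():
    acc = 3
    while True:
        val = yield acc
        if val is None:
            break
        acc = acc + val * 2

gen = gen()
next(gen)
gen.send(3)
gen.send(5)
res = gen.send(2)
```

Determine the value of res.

Step 1: next() -> yield acc=3.
Step 2: send(3) -> val=3, acc = 3 + 3*2 = 9, yield 9.
Step 3: send(5) -> val=5, acc = 9 + 5*2 = 19, yield 19.
Step 4: send(2) -> val=2, acc = 19 + 2*2 = 23, yield 23.
Therefore res = 23.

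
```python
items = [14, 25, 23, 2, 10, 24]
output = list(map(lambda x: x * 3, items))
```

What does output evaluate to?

Step 1: Apply lambda x: x * 3 to each element:
  14 -> 42
  25 -> 75
  23 -> 69
  2 -> 6
  10 -> 30
  24 -> 72
Therefore output = [42, 75, 69, 6, 30, 72].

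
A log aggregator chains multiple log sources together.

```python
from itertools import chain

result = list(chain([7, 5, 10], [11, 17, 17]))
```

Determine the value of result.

Step 1: chain() concatenates iterables: [7, 5, 10] + [11, 17, 17].
Therefore result = [7, 5, 10, 11, 17, 17].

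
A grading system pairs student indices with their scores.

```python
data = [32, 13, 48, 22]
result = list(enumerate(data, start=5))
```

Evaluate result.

Step 1: enumerate with start=5:
  (5, 32)
  (6, 13)
  (7, 48)
  (8, 22)
Therefore result = [(5, 32), (6, 13), (7, 48), (8, 22)].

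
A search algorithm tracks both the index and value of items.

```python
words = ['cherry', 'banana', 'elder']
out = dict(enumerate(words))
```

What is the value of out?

Step 1: enumerate pairs indices with words:
  0 -> 'cherry'
  1 -> 'banana'
  2 -> 'elder'
Therefore out = {0: 'cherry', 1: 'banana', 2: 'elder'}.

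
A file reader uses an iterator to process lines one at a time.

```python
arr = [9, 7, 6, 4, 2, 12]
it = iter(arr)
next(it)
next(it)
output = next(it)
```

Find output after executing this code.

Step 1: Create iterator over [9, 7, 6, 4, 2, 12].
Step 2: next() consumes 9.
Step 3: next() consumes 7.
Step 4: next() returns 6.
Therefore output = 6.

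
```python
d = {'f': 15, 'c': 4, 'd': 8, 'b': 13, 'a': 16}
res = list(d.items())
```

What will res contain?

Step 1: d.items() returns (key, value) pairs in insertion order.
Therefore res = [('f', 15), ('c', 4), ('d', 8), ('b', 13), ('a', 16)].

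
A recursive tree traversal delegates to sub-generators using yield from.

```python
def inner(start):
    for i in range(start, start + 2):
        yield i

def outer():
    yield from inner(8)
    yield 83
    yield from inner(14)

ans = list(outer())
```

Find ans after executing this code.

Step 1: outer() delegates to inner(8):
  yield 8
  yield 9
Step 2: yield 83
Step 3: Delegates to inner(14):
  yield 14
  yield 15
Therefore ans = [8, 9, 83, 14, 15].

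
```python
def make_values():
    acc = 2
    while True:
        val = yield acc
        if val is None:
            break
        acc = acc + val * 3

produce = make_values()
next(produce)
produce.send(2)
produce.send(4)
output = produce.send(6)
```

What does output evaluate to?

Step 1: next() -> yield acc=2.
Step 2: send(2) -> val=2, acc = 2 + 2*3 = 8, yield 8.
Step 3: send(4) -> val=4, acc = 8 + 4*3 = 20, yield 20.
Step 4: send(6) -> val=6, acc = 20 + 6*3 = 38, yield 38.
Therefore output = 38.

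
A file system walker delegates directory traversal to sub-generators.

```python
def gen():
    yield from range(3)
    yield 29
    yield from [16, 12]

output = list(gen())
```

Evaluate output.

Step 1: Trace yields in order:
  yield 0
  yield 1
  yield 2
  yield 29
  yield 16
  yield 12
Therefore output = [0, 1, 2, 29, 16, 12].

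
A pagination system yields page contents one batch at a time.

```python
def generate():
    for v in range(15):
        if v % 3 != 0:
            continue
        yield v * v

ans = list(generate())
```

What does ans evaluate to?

Step 1: Only yield v**2 when v is divisible by 3:
  v=0: 0 % 3 == 0, yield 0**2 = 0
  v=3: 3 % 3 == 0, yield 3**2 = 9
  v=6: 6 % 3 == 0, yield 6**2 = 36
  v=9: 9 % 3 == 0, yield 9**2 = 81
  v=12: 12 % 3 == 0, yield 12**2 = 144
Therefore ans = [0, 9, 36, 81, 144].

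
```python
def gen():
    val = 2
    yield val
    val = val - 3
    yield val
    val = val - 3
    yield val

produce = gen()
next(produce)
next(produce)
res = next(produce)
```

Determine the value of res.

Step 1: Trace through generator execution:
  Yield 1: val starts at 2, yield 2
  Yield 2: val = 2 - 3 = -1, yield -1
  Yield 3: val = -1 - 3 = -4, yield -4
Step 2: First next() gets 2, second next() gets the second value, third next() yields -4.
Therefore res = -4.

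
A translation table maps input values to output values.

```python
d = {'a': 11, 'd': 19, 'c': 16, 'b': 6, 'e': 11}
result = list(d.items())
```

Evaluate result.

Step 1: d.items() returns (key, value) pairs in insertion order.
Therefore result = [('a', 11), ('d', 19), ('c', 16), ('b', 6), ('e', 11)].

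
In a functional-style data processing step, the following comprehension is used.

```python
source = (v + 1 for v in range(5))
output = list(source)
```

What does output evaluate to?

Step 1: For each v in range(5), compute v+1:
  v=0: 0+1 = 1
  v=1: 1+1 = 2
  v=2: 2+1 = 3
  v=3: 3+1 = 4
  v=4: 4+1 = 5
Therefore output = [1, 2, 3, 4, 5].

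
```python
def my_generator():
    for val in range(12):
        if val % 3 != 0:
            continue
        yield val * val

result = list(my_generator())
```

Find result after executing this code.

Step 1: Only yield val**2 when val is divisible by 3:
  val=0: 0 % 3 == 0, yield 0**2 = 0
  val=3: 3 % 3 == 0, yield 3**2 = 9
  val=6: 6 % 3 == 0, yield 6**2 = 36
  val=9: 9 % 3 == 0, yield 9**2 = 81
Therefore result = [0, 9, 36, 81].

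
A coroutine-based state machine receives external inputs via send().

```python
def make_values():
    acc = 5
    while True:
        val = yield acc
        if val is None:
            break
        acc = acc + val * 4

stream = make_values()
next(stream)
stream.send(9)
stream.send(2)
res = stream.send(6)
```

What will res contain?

Step 1: next() -> yield acc=5.
Step 2: send(9) -> val=9, acc = 5 + 9*4 = 41, yield 41.
Step 3: send(2) -> val=2, acc = 41 + 2*4 = 49, yield 49.
Step 4: send(6) -> val=6, acc = 49 + 6*4 = 73, yield 73.
Therefore res = 73.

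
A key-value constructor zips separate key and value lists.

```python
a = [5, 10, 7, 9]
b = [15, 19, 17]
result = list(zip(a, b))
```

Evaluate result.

Step 1: zip stops at shortest (len(a)=4, len(b)=3):
  Index 0: (5, 15)
  Index 1: (10, 19)
  Index 2: (7, 17)
Step 2: Last element of a (9) has no pair, dropped.
Therefore result = [(5, 15), (10, 19), (7, 17)].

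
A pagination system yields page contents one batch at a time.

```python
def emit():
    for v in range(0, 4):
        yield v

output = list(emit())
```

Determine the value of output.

Step 1: The generator yields each value from range(0, 4).
Step 2: list() consumes all yields: [0, 1, 2, 3].
Therefore output = [0, 1, 2, 3].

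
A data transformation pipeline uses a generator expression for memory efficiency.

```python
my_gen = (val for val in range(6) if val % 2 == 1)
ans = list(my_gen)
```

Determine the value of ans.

Step 1: Filter range(6) keeping only odd values:
  val=0: even, excluded
  val=1: odd, included
  val=2: even, excluded
  val=3: odd, included
  val=4: even, excluded
  val=5: odd, included
Therefore ans = [1, 3, 5].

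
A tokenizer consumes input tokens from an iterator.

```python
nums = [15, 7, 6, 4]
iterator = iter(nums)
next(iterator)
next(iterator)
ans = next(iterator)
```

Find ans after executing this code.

Step 1: Create iterator over [15, 7, 6, 4].
Step 2: next() consumes 15.
Step 3: next() consumes 7.
Step 4: next() returns 6.
Therefore ans = 6.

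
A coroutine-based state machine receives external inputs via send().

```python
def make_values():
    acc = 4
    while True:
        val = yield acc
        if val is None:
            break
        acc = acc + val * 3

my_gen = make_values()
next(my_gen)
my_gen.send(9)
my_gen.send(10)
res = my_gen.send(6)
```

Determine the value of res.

Step 1: next() -> yield acc=4.
Step 2: send(9) -> val=9, acc = 4 + 9*3 = 31, yield 31.
Step 3: send(10) -> val=10, acc = 31 + 10*3 = 61, yield 61.
Step 4: send(6) -> val=6, acc = 61 + 6*3 = 79, yield 79.
Therefore res = 79.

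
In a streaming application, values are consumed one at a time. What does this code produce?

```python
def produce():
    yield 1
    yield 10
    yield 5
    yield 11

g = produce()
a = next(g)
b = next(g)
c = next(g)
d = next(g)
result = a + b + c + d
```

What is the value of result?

Step 1: Create generator and consume all values:
  a = next(g) = 1
  b = next(g) = 10
  c = next(g) = 5
  d = next(g) = 11
Step 2: result = 1 + 10 + 5 + 11 = 27.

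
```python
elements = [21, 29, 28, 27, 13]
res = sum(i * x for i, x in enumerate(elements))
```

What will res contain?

Step 1: Compute i * x for each (i, x) in enumerate([21, 29, 28, 27, 13]):
  i=0, x=21: 0*21 = 0
  i=1, x=29: 1*29 = 29
  i=2, x=28: 2*28 = 56
  i=3, x=27: 3*27 = 81
  i=4, x=13: 4*13 = 52
Step 2: sum = 0 + 29 + 56 + 81 + 52 = 218.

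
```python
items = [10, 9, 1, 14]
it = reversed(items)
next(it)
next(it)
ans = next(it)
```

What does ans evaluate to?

Step 1: reversed([10, 9, 1, 14]) gives iterator: [14, 1, 9, 10].
Step 2: First next() = 14, second next() = 1.
Step 3: Third next() = 9.
Therefore ans = 9.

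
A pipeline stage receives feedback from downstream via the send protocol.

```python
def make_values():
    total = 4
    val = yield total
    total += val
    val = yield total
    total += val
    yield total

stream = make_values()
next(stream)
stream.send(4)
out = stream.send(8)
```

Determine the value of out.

Step 1: next() -> yield total=4.
Step 2: send(4) -> val=4, total = 4+4 = 8, yield 8.
Step 3: send(8) -> val=8, total = 8+8 = 16, yield 16.
Therefore out = 16.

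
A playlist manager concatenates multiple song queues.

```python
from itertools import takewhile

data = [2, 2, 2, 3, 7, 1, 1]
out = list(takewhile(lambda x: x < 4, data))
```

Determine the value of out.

Step 1: takewhile stops at first element >= 4:
  2 < 4: take
  2 < 4: take
  2 < 4: take
  3 < 4: take
  7 >= 4: stop
Therefore out = [2, 2, 2, 3].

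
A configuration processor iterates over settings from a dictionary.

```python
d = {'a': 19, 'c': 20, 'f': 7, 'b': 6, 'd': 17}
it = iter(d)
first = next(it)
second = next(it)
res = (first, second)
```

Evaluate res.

Step 1: iter(d) iterates over keys: ['a', 'c', 'f', 'b', 'd'].
Step 2: first = next(it) = 'a', second = next(it) = 'c'.
Therefore res = ('a', 'c').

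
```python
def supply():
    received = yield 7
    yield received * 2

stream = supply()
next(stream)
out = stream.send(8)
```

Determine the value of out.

Step 1: next(stream) advances to first yield, producing 7.
Step 2: send(8) resumes, received = 8.
Step 3: yield received * 2 = 8 * 2 = 16.
Therefore out = 16.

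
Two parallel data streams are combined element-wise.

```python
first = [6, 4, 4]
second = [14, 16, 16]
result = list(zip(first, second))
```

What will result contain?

Step 1: zip pairs elements at same index:
  Index 0: (6, 14)
  Index 1: (4, 16)
  Index 2: (4, 16)
Therefore result = [(6, 14), (4, 16), (4, 16)].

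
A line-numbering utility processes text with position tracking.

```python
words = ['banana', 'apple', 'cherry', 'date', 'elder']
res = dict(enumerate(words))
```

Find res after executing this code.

Step 1: enumerate pairs indices with words:
  0 -> 'banana'
  1 -> 'apple'
  2 -> 'cherry'
  3 -> 'date'
  4 -> 'elder'
Therefore res = {0: 'banana', 1: 'apple', 2: 'cherry', 3: 'date', 4: 'elder'}.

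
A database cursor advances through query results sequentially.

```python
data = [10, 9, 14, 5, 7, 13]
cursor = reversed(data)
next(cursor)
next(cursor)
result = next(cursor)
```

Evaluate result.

Step 1: reversed([10, 9, 14, 5, 7, 13]) gives iterator: [13, 7, 5, 14, 9, 10].
Step 2: First next() = 13, second next() = 7.
Step 3: Third next() = 5.
Therefore result = 5.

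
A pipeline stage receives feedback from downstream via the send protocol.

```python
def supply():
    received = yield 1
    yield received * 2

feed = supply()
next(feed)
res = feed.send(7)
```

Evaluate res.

Step 1: next(feed) advances to first yield, producing 1.
Step 2: send(7) resumes, received = 7.
Step 3: yield received * 2 = 7 * 2 = 14.
Therefore res = 14.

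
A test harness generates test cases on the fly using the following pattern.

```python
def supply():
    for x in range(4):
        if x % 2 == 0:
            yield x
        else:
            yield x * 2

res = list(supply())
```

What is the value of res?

Step 1: For each x in range(4), yield x if even, else x*2:
  x=0 (even): yield 0
  x=1 (odd): yield 1*2 = 2
  x=2 (even): yield 2
  x=3 (odd): yield 3*2 = 6
Therefore res = [0, 2, 2, 6].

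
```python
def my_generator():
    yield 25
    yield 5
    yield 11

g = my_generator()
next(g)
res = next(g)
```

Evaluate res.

Step 1: my_generator() creates a generator.
Step 2: next(g) yields 25 (consumed and discarded).
Step 3: next(g) yields 5, assigned to res.
Therefore res = 5.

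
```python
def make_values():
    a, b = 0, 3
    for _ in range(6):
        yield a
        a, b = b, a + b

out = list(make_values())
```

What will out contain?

Step 1: Fibonacci-like sequence starting with a=0, b=3:
  Iteration 1: yield a=0, then a,b = 3,3
  Iteration 2: yield a=3, then a,b = 3,6
  Iteration 3: yield a=3, then a,b = 6,9
  Iteration 4: yield a=6, then a,b = 9,15
  Iteration 5: yield a=9, then a,b = 15,24
  Iteration 6: yield a=15, then a,b = 24,39
Therefore out = [0, 3, 3, 6, 9, 15].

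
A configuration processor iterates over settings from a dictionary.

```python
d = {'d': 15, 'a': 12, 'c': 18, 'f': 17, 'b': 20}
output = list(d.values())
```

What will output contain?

Step 1: d.values() returns the dictionary values in insertion order.
Therefore output = [15, 12, 18, 17, 20].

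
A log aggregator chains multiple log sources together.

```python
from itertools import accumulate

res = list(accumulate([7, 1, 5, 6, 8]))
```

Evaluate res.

Step 1: accumulate computes running sums:
  + 7 = 7
  + 1 = 8
  + 5 = 13
  + 6 = 19
  + 8 = 27
Therefore res = [7, 8, 13, 19, 27].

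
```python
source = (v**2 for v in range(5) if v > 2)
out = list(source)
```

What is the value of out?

Step 1: For range(5), keep v > 2, then square:
  v=0: 0 <= 2, excluded
  v=1: 1 <= 2, excluded
  v=2: 2 <= 2, excluded
  v=3: 3 > 2, yield 3**2 = 9
  v=4: 4 > 2, yield 4**2 = 16
Therefore out = [9, 16].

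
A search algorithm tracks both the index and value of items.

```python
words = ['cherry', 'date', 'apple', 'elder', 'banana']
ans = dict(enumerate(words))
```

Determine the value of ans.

Step 1: enumerate pairs indices with words:
  0 -> 'cherry'
  1 -> 'date'
  2 -> 'apple'
  3 -> 'elder'
  4 -> 'banana'
Therefore ans = {0: 'cherry', 1: 'date', 2: 'apple', 3: 'elder', 4: 'banana'}.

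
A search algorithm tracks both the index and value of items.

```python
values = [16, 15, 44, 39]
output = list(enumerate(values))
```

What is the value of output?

Step 1: enumerate pairs each element with its index:
  (0, 16)
  (1, 15)
  (2, 44)
  (3, 39)
Therefore output = [(0, 16), (1, 15), (2, 44), (3, 39)].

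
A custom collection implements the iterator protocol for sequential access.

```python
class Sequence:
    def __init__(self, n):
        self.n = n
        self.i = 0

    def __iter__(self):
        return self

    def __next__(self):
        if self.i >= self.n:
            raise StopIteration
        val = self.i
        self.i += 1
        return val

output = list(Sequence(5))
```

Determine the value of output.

Step 1: Sequence(5) creates an iterator counting 0 to 4.
Step 2: list() consumes all values: [0, 1, 2, 3, 4].
Therefore output = [0, 1, 2, 3, 4].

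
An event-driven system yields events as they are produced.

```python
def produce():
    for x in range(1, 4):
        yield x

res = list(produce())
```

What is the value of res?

Step 1: The generator yields each value from range(1, 4).
Step 2: list() consumes all yields: [1, 2, 3].
Therefore res = [1, 2, 3].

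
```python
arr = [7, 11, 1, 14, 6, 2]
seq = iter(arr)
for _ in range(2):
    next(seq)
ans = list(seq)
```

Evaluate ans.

Step 1: Create iterator over [7, 11, 1, 14, 6, 2].
Step 2: Advance 2 positions (consuming [7, 11]).
Step 3: list() collects remaining elements: [1, 14, 6, 2].
Therefore ans = [1, 14, 6, 2].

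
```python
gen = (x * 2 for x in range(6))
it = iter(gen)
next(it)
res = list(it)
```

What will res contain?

Step 1: Generator produces [0, 2, 4, 6, 8, 10].
Step 2: next(it) consumes first element (0).
Step 3: list(it) collects remaining: [2, 4, 6, 8, 10].
Therefore res = [2, 4, 6, 8, 10].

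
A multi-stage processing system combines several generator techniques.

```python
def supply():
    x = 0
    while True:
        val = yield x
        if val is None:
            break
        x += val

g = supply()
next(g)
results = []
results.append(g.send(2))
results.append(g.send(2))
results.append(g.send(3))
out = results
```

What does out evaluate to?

Step 1: next(g) -> yield 0.
Step 2: send(2) -> x = 2, yield 2.
Step 3: send(2) -> x = 4, yield 4.
Step 4: send(3) -> x = 7, yield 7.
Therefore out = [2, 4, 7].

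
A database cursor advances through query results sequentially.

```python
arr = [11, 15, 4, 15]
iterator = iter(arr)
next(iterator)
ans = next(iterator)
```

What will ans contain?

Step 1: Create iterator over [11, 15, 4, 15].
Step 2: next() consumes 11.
Step 3: next() returns 15.
Therefore ans = 15.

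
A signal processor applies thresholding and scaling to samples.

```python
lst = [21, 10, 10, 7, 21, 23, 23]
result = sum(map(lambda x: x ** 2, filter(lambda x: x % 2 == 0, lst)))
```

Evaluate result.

Step 1: Filter even numbers from [21, 10, 10, 7, 21, 23, 23]: [10, 10]
Step 2: Square each: [100, 100]
Step 3: Sum = 200.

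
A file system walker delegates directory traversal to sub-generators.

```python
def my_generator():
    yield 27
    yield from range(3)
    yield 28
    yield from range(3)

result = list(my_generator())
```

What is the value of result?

Step 1: Trace yields in order:
  yield 27
  yield 0
  yield 1
  yield 2
  yield 28
  yield 0
  yield 1
  yield 2
Therefore result = [27, 0, 1, 2, 28, 0, 1, 2].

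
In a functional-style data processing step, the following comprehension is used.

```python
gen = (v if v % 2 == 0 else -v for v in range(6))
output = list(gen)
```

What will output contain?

Step 1: For each v in range(6), yield v if even, else -v:
  v=0: even, yield 0
  v=1: odd, yield -1
  v=2: even, yield 2
  v=3: odd, yield -3
  v=4: even, yield 4
  v=5: odd, yield -5
Therefore output = [0, -1, 2, -3, 4, -5].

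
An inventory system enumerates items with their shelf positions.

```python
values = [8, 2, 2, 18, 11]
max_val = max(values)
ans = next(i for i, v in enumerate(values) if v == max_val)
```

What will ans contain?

Step 1: max([8, 2, 2, 18, 11]) = 18.
Step 2: Find first index where value == 18:
  Index 0: 8 != 18
  Index 1: 2 != 18
  Index 2: 2 != 18
  Index 3: 18 == 18, found!
Therefore ans = 3.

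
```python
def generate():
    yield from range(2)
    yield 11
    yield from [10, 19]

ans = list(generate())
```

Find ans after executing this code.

Step 1: Trace yields in order:
  yield 0
  yield 1
  yield 11
  yield 10
  yield 19
Therefore ans = [0, 1, 11, 10, 19].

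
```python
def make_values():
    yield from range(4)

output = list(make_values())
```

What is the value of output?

Step 1: yield from delegates to the iterable, yielding each element.
Step 2: Collected values: [0, 1, 2, 3].
Therefore output = [0, 1, 2, 3].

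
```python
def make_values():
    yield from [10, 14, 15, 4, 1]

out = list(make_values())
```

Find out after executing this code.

Step 1: yield from delegates to the iterable, yielding each element.
Step 2: Collected values: [10, 14, 15, 4, 1].
Therefore out = [10, 14, 15, 4, 1].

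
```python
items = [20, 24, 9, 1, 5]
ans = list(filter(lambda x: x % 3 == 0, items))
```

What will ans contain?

Step 1: Filter elements divisible by 3:
  20 % 3 = 2: removed
  24 % 3 = 0: kept
  9 % 3 = 0: kept
  1 % 3 = 1: removed
  5 % 3 = 2: removed
Therefore ans = [24, 9].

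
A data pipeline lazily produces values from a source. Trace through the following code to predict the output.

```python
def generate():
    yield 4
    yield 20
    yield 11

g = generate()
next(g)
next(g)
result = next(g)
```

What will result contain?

Step 1: generate() creates a generator.
Step 2: next(g) yields 4 (consumed and discarded).
Step 3: next(g) yields 20 (consumed and discarded).
Step 4: next(g) yields 11, assigned to result.
Therefore result = 11.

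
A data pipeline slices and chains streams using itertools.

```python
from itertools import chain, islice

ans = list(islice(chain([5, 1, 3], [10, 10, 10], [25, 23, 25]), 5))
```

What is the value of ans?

Step 1: chain([5, 1, 3], [10, 10, 10], [25, 23, 25]) = [5, 1, 3, 10, 10, 10, 25, 23, 25].
Step 2: islice takes first 5 elements: [5, 1, 3, 10, 10].
Therefore ans = [5, 1, 3, 10, 10].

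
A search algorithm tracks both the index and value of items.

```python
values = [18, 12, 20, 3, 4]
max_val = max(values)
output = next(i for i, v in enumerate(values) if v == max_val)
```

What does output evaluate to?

Step 1: max([18, 12, 20, 3, 4]) = 20.
Step 2: Find first index where value == 20:
  Index 0: 18 != 20
  Index 1: 12 != 20
  Index 2: 20 == 20, found!
Therefore output = 2.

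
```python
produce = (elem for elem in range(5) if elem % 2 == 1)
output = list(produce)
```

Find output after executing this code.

Step 1: Filter range(5) keeping only odd values:
  elem=0: even, excluded
  elem=1: odd, included
  elem=2: even, excluded
  elem=3: odd, included
  elem=4: even, excluded
Therefore output = [1, 3].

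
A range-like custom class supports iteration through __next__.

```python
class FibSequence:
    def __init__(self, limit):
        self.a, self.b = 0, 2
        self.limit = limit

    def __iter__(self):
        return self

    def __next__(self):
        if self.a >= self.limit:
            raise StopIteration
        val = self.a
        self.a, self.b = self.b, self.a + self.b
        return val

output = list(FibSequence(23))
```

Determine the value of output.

Step 1: Fibonacci-like sequence (a=0, b=2) until >= 23:
  Yield 0, then a,b = 2,2
  Yield 2, then a,b = 2,4
  Yield 2, then a,b = 4,6
  Yield 4, then a,b = 6,10
  Yield 6, then a,b = 10,16
  Yield 10, then a,b = 16,26
  Yield 16, then a,b = 26,42
Step 2: 26 >= 23, stop.
Therefore output = [0, 2, 2, 4, 6, 10, 16].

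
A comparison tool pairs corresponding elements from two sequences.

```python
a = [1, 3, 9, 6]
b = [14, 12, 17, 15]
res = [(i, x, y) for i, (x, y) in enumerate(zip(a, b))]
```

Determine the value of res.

Step 1: enumerate(zip(a, b)) gives index with paired elements:
  i=0: (1, 14)
  i=1: (3, 12)
  i=2: (9, 17)
  i=3: (6, 15)
Therefore res = [(0, 1, 14), (1, 3, 12), (2, 9, 17), (3, 6, 15)].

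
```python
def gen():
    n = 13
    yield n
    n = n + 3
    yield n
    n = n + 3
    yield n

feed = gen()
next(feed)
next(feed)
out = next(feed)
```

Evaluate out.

Step 1: Trace through generator execution:
  Yield 1: n starts at 13, yield 13
  Yield 2: n = 13 + 3 = 16, yield 16
  Yield 3: n = 16 + 3 = 19, yield 19
Step 2: First next() gets 13, second next() gets the second value, third next() yields 19.
Therefore out = 19.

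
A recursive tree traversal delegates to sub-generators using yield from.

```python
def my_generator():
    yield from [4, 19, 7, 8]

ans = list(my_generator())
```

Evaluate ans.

Step 1: yield from delegates to the iterable, yielding each element.
Step 2: Collected values: [4, 19, 7, 8].
Therefore ans = [4, 19, 7, 8].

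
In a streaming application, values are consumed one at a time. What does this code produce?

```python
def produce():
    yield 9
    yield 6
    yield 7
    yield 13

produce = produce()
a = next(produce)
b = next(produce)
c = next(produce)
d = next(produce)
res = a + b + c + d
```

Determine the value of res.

Step 1: Create generator and consume all values:
  a = next(produce) = 9
  b = next(produce) = 6
  c = next(produce) = 7
  d = next(produce) = 13
Step 2: res = 9 + 6 + 7 + 13 = 35.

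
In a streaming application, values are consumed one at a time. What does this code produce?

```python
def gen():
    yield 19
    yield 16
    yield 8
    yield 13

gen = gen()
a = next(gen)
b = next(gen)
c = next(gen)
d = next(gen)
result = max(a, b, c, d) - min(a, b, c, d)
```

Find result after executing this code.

Step 1: Create generator and consume all values:
  a = next(gen) = 19
  b = next(gen) = 16
  c = next(gen) = 8
  d = next(gen) = 13
Step 2: max = 19, min = 8, result = 19 - 8 = 11.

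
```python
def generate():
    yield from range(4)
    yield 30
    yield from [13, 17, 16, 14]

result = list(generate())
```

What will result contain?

Step 1: Trace yields in order:
  yield 0
  yield 1
  yield 2
  yield 3
  yield 30
  yield 13
  yield 17
  yield 16
  yield 14
Therefore result = [0, 1, 2, 3, 30, 13, 17, 16, 14].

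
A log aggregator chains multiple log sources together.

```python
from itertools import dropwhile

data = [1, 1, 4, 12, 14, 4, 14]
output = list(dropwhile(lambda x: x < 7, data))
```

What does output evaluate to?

Step 1: dropwhile drops elements while < 7:
  1 < 7: dropped
  1 < 7: dropped
  4 < 7: dropped
  12: kept (dropping stopped)
Step 2: Remaining elements kept regardless of condition.
Therefore output = [12, 14, 4, 14].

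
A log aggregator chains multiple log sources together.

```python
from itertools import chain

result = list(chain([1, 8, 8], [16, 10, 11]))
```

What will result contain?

Step 1: chain() concatenates iterables: [1, 8, 8] + [16, 10, 11].
Therefore result = [1, 8, 8, 16, 10, 11].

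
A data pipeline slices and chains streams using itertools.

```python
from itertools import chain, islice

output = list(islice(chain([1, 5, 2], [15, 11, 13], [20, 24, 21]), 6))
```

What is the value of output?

Step 1: chain([1, 5, 2], [15, 11, 13], [20, 24, 21]) = [1, 5, 2, 15, 11, 13, 20, 24, 21].
Step 2: islice takes first 6 elements: [1, 5, 2, 15, 11, 13].
Therefore output = [1, 5, 2, 15, 11, 13].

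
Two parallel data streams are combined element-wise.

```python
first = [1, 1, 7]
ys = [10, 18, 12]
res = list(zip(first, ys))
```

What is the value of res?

Step 1: zip pairs elements at same index:
  Index 0: (1, 10)
  Index 1: (1, 18)
  Index 2: (7, 12)
Therefore res = [(1, 10), (1, 18), (7, 12)].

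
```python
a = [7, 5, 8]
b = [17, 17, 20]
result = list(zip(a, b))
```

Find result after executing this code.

Step 1: zip pairs elements at same index:
  Index 0: (7, 17)
  Index 1: (5, 17)
  Index 2: (8, 20)
Therefore result = [(7, 17), (5, 17), (8, 20)].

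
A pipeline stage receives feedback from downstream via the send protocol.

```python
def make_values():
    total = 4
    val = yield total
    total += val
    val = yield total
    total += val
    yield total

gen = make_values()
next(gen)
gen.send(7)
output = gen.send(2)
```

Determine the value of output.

Step 1: next() -> yield total=4.
Step 2: send(7) -> val=7, total = 4+7 = 11, yield 11.
Step 3: send(2) -> val=2, total = 11+2 = 13, yield 13.
Therefore output = 13.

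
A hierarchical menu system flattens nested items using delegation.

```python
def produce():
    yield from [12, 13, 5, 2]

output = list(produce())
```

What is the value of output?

Step 1: yield from delegates to the iterable, yielding each element.
Step 2: Collected values: [12, 13, 5, 2].
Therefore output = [12, 13, 5, 2].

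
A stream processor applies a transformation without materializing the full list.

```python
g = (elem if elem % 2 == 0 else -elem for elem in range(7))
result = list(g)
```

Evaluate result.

Step 1: For each elem in range(7), yield elem if even, else -elem:
  elem=0: even, yield 0
  elem=1: odd, yield -1
  elem=2: even, yield 2
  elem=3: odd, yield -3
  elem=4: even, yield 4
  elem=5: odd, yield -5
  elem=6: even, yield 6
Therefore result = [0, -1, 2, -3, 4, -5, 6].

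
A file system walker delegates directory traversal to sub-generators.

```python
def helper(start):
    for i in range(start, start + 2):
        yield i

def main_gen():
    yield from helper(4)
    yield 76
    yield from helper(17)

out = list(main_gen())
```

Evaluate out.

Step 1: main_gen() delegates to helper(4):
  yield 4
  yield 5
Step 2: yield 76
Step 3: Delegates to helper(17):
  yield 17
  yield 18
Therefore out = [4, 5, 76, 17, 18].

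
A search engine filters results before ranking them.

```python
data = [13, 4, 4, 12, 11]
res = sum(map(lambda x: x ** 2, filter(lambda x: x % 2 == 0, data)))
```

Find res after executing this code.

Step 1: Filter even numbers from [13, 4, 4, 12, 11]: [4, 4, 12]
Step 2: Square each: [16, 16, 144]
Step 3: Sum = 176.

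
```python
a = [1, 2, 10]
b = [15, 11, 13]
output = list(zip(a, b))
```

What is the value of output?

Step 1: zip pairs elements at same index:
  Index 0: (1, 15)
  Index 1: (2, 11)
  Index 2: (10, 13)
Therefore output = [(1, 15), (2, 11), (10, 13)].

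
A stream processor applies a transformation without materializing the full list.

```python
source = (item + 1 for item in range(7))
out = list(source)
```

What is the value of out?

Step 1: For each item in range(7), compute item+1:
  item=0: 0+1 = 1
  item=1: 1+1 = 2
  item=2: 2+1 = 3
  item=3: 3+1 = 4
  item=4: 4+1 = 5
  item=5: 5+1 = 6
  item=6: 6+1 = 7
Therefore out = [1, 2, 3, 4, 5, 6, 7].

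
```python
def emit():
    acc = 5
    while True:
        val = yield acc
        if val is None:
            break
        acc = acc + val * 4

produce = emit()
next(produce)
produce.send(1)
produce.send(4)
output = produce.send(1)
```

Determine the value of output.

Step 1: next() -> yield acc=5.
Step 2: send(1) -> val=1, acc = 5 + 1*4 = 9, yield 9.
Step 3: send(4) -> val=4, acc = 9 + 4*4 = 25, yield 25.
Step 4: send(1) -> val=1, acc = 25 + 1*4 = 29, yield 29.
Therefore output = 29.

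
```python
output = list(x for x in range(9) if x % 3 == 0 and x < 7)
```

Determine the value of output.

Step 1: Filter range(9) where x % 3 == 0 and x < 7:
  x=0: both conditions met, included
  x=1: excluded (1 % 3 != 0)
  x=2: excluded (2 % 3 != 0)
  x=3: both conditions met, included
  x=4: excluded (4 % 3 != 0)
  x=5: excluded (5 % 3 != 0)
  x=6: both conditions met, included
  x=7: excluded (7 % 3 != 0, 7 >= 7)
  x=8: excluded (8 % 3 != 0, 8 >= 7)
Therefore output = [0, 3, 6].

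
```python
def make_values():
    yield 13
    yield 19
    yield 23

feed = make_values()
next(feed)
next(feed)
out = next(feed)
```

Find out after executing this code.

Step 1: make_values() creates a generator.
Step 2: next(feed) yields 13 (consumed and discarded).
Step 3: next(feed) yields 19 (consumed and discarded).
Step 4: next(feed) yields 23, assigned to out.
Therefore out = 23.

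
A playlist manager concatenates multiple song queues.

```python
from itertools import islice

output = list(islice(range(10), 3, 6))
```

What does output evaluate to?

Step 1: islice(range(10), 3, 6) takes elements at indices [3, 6).
Step 2: Elements: [3, 4, 5].
Therefore output = [3, 4, 5].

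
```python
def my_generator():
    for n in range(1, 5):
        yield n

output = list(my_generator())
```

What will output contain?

Step 1: The generator yields each value from range(1, 5).
Step 2: list() consumes all yields: [1, 2, 3, 4].
Therefore output = [1, 2, 3, 4].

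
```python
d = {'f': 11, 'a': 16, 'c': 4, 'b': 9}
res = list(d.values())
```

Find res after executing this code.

Step 1: d.values() returns the dictionary values in insertion order.
Therefore res = [11, 16, 4, 9].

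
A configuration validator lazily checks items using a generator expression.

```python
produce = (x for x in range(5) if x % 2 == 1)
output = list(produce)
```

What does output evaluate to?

Step 1: Filter range(5) keeping only odd values:
  x=0: even, excluded
  x=1: odd, included
  x=2: even, excluded
  x=3: odd, included
  x=4: even, excluded
Therefore output = [1, 3].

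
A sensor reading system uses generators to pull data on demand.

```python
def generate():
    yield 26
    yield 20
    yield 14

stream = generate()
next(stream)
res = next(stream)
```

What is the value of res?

Step 1: generate() creates a generator.
Step 2: next(stream) yields 26 (consumed and discarded).
Step 3: next(stream) yields 20, assigned to res.
Therefore res = 20.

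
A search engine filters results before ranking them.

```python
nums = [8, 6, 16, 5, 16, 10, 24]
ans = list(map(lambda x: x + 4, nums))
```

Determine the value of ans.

Step 1: Apply lambda x: x + 4 to each element:
  8 -> 12
  6 -> 10
  16 -> 20
  5 -> 9
  16 -> 20
  10 -> 14
  24 -> 28
Therefore ans = [12, 10, 20, 9, 20, 14, 28].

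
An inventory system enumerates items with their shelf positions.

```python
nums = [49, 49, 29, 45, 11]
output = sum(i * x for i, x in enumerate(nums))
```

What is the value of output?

Step 1: Compute i * x for each (i, x) in enumerate([49, 49, 29, 45, 11]):
  i=0, x=49: 0*49 = 0
  i=1, x=49: 1*49 = 49
  i=2, x=29: 2*29 = 58
  i=3, x=45: 3*45 = 135
  i=4, x=11: 4*11 = 44
Step 2: sum = 0 + 49 + 58 + 135 + 44 = 286.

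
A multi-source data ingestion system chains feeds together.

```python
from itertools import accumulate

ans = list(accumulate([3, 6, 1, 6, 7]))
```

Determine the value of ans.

Step 1: accumulate computes running sums:
  + 3 = 3
  + 6 = 9
  + 1 = 10
  + 6 = 16
  + 7 = 23
Therefore ans = [3, 9, 10, 16, 23].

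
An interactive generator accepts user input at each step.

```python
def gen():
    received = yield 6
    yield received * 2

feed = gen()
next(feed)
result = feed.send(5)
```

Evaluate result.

Step 1: next(feed) advances to first yield, producing 6.
Step 2: send(5) resumes, received = 5.
Step 3: yield received * 2 = 5 * 2 = 10.
Therefore result = 10.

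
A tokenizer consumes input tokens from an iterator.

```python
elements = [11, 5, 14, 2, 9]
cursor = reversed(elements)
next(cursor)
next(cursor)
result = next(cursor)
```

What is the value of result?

Step 1: reversed([11, 5, 14, 2, 9]) gives iterator: [9, 2, 14, 5, 11].
Step 2: First next() = 9, second next() = 2.
Step 3: Third next() = 14.
Therefore result = 14.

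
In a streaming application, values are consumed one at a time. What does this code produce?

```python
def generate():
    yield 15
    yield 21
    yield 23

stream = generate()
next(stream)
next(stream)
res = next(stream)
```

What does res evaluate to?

Step 1: generate() creates a generator.
Step 2: next(stream) yields 15 (consumed and discarded).
Step 3: next(stream) yields 21 (consumed and discarded).
Step 4: next(stream) yields 23, assigned to res.
Therefore res = 23.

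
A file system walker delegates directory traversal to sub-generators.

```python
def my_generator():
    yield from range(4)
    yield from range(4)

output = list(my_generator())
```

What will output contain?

Step 1: Trace yields in order:
  yield 0
  yield 1
  yield 2
  yield 3
  yield 0
  yield 1
  yield 2
  yield 3
Therefore output = [0, 1, 2, 3, 0, 1, 2, 3].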